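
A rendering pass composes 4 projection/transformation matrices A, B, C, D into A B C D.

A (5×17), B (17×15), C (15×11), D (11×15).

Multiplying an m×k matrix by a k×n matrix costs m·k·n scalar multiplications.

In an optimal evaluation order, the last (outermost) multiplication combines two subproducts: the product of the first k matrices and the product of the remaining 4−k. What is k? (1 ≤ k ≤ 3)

Adjacent pairs: AB = 5·17·15 = 1275; BC = 17·15·11 = 2805; CD = 15·11·15 = 2475.
Length 3: A..C: k=1: 0+2805+5·17·11=3740; k=2: 1275+0+5·15·11=2100 → min 2100 | B..D: k=2: 0+2475+17·15·15=6300; k=3: 2805+0+17·11·15=5610 → min 5610.
Top-level splits: k=1: (A..A)·(B..D) → 0+5610+5·17·15 = 6885; k=2: (A..B)·(C..D) → 1275+2475+5·15·15 = 4875; k=3: (A..C)·(D..D) → 2100+0+5·11·15 = 2925.
Best split is after C, i.e. k = 3.

3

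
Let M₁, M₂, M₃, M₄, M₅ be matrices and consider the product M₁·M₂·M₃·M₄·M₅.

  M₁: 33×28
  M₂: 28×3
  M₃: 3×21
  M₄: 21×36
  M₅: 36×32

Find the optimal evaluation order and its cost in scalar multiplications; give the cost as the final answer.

11664

Adjacent pairs: M₁M₂ = 33·28·3 = 2772; M₂M₃ = 28·3·21 = 1764; M₃M₄ = 3·21·36 = 2268; M₄M₅ = 21·36·32 = 24192.
Length 3: M₁..M₃: k=1: 0+1764+33·28·21=21168; k=2: 2772+0+33·3·21=4851 → min 4851 | M₂..M₄: k=2: 0+2268+28·3·36=5292; k=3: 1764+0+28·21·36=22932 → min 5292 | M₃..M₅: k=3: 0+24192+3·21·32=26208; k=4: 2268+0+3·36·32=5724 → min 5724.
Length 4: M₁..M₄: k=1: 0+5292+33·28·36=38556; k=2: 2772+2268+33·3·36=8604; k=3: 4851+0+33·21·36=29799 → min 8604 | M₂..M₅: k=2: 0+5724+28·3·32=8412; k=3: 1764+24192+28·21·32=44772; k=4: 5292+0+28·36·32=37548 → min 8412.
Length 5: M₁..M₅: k=1: 0+8412+33·28·32=37980; k=2: 2772+5724+33·3·32=11664; k=3: 4851+24192+33·21·32=51219; k=4: 8604+0+33·36·32=46620 → min 11664.
Optimal parenthesization: ((M₁·M₂)·((M₃·M₄)·M₅)) with cost 11664.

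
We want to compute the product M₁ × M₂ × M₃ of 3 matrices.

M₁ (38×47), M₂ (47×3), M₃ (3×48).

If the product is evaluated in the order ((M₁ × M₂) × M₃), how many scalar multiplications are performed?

10830

(M₁ × M₂): 38×47 by 47×3 → 38×3, cost 38·47·3 = 5358
((M₁ × M₂) × M₃): 38×3 by 3×48 → 38×48, cost 38·3·48 = 5472; cumulative 10830
Total: 10830 scalar multiplications.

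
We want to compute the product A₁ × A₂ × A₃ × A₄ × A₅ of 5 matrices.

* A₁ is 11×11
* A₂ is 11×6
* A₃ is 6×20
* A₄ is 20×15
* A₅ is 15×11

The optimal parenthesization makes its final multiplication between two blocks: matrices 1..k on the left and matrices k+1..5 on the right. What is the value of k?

Adjacent pairs: A₁A₂ = 11·11·6 = 726; A₂A₃ = 11·6·20 = 1320; A₃A₄ = 6·20·15 = 1800; A₄A₅ = 20·15·11 = 3300.
Length 3: A₁..A₃: k=1: 0+1320+11·11·20=3740; k=2: 726+0+11·6·20=2046 → min 2046 | A₂..A₄: k=2: 0+1800+11·6·15=2790; k=3: 1320+0+11·20·15=4620 → min 2790 | A₃..A₅: k=3: 0+3300+6·20·11=4620; k=4: 1800+0+6·15·11=2790 → min 2790.
Length 4: A₁..A₄: k=1: 0+2790+11·11·15=4605; k=2: 726+1800+11·6·15=3516; k=3: 2046+0+11·20·15=5346 → min 3516 | A₂..A₅: k=2: 0+2790+11·6·11=3516; k=3: 1320+3300+11·20·11=7040; k=4: 2790+0+11·15·11=4605 → min 3516.
Top-level splits: k=1: (A₁..A₁)·(A₂..A₅) → 0+3516+11·11·11 = 4847; k=2: (A₁..A₂)·(A₃..A₅) → 726+2790+11·6·11 = 4242; k=3: (A₁..A₃)·(A₄..A₅) → 2046+3300+11·20·11 = 7766; k=4: (A₁..A₄)·(A₅..A₅) → 3516+0+11·15·11 = 5331.
Best split is after A₂, i.e. k = 2.

2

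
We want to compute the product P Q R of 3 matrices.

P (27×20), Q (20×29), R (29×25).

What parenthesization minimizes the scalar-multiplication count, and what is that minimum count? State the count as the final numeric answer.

28000

(P (Q R)): cost 28000.
((P Q) R): cost 35235.
Optimal: (P (Q R)) with cost 28000.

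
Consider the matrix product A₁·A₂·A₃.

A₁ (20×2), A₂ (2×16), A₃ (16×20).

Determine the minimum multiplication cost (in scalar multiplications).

1440

Order (A₁·(A₂·A₃)): (A₂·A₃): 2×16 by 16×20 → 2×20, cost 2·16·20 = 640; (A₁·(A₂·A₃)): 20×2 by 2×20 → 20×20, cost 20·2·20 = 800; cumulative 1440. Total 1440.
Order ((A₁·A₂)·A₃): (A₁·A₂): 20×2 by 2×16 → 20×16, cost 20·2·16 = 640; ((A₁·A₂)·A₃): 20×16 by 16×20 → 20×20, cost 20·16·20 = 6400; cumulative 7040. Total 7040.
Minimum: 1440.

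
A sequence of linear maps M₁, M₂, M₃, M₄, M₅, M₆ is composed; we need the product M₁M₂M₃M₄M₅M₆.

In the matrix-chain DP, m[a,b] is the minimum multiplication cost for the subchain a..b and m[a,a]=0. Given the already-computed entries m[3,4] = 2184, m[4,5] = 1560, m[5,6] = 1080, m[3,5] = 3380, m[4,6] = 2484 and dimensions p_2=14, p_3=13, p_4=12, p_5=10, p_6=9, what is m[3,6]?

m[3,6] = min over k∈[3,5] of m[3,k]+m[k+1,6]+p_{2}·p_k·p_{6}.
k=3: 0 + 2484 + 14·13·9 = 4122; k=4: 2184 + 1080 + 14·12·9 = 4776; k=5: 3380 + 0 + 14·10·9 = 4640.
Minimum: 4122 at k=3.

4122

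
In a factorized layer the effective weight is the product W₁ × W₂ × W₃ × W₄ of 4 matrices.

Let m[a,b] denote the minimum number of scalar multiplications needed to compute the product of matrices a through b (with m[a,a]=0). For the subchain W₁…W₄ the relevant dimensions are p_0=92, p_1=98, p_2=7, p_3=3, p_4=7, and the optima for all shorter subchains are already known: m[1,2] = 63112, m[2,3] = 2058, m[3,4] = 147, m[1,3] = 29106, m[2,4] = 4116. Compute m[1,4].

m[1,4] = min over k∈[1,3] of m[1,k]+m[k+1,4]+p_{0}·p_k·p_{4}.
k=1: 0 + 4116 + 92·98·7 = 67228; k=2: 63112 + 147 + 92·7·7 = 67767; k=3: 29106 + 0 + 92·3·7 = 31038.
Minimum: 31038 at k=3.

31038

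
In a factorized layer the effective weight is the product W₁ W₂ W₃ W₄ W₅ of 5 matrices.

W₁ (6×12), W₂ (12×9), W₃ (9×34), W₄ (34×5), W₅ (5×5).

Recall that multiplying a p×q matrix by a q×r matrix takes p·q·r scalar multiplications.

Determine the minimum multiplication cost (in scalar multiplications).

2580

Adjacent pairs: W₁W₂ = 6·12·9 = 648; W₂W₃ = 12·9·34 = 3672; W₃W₄ = 9·34·5 = 1530; W₄W₅ = 34·5·5 = 850.
Length 3: W₁..W₃: k=1: 0+3672+6·12·34=6120; k=2: 648+0+6·9·34=2484 → min 2484 | W₂..W₄: k=2: 0+1530+12·9·5=2070; k=3: 3672+0+12·34·5=5712 → min 2070 | W₃..W₅: k=3: 0+850+9·34·5=2380; k=4: 1530+0+9·5·5=1755 → min 1755.
Length 4: W₁..W₄: k=1: 0+2070+6·12·5=2430; k=2: 648+1530+6·9·5=2448; k=3: 2484+0+6·34·5=3504 → min 2430 | W₂..W₅: k=2: 0+1755+12·9·5=2295; k=3: 3672+850+12·34·5=6562; k=4: 2070+0+12·5·5=2370 → min 2295.
Length 5: W₁..W₅: k=1: 0+2295+6·12·5=2655; k=2: 648+1755+6·9·5=2673; k=3: 2484+850+6·34·5=4354; k=4: 2430+0+6·5·5=2580 → min 2580.
Optimal order: ((W₁ (W₂ (W₃ W₄))) W₅) with cost 2580.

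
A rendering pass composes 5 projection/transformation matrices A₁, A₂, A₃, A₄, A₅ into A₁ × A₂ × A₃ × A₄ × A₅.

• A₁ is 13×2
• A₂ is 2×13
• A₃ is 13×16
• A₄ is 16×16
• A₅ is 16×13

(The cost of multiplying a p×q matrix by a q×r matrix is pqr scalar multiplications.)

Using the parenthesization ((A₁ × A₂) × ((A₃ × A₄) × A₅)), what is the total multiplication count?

(A₁ × A₂): 13×2 by 2×13 → 13×13, cost 13·2·13 = 338
(A₃ × A₄): 13×16 by 16×16 → 13×16, cost 13·16·16 = 3328
((A₃ × A₄) × A₅): 13×16 by 16×13 → 13×13, cost 13·16·13 = 2704; cumulative 6032
((A₁ × A₂) × ((A₃ × A₄) × A₅)): 13×13 by 13×13 → 13×13, cost 13·13·13 = 2197; cumulative 8567
Total: 8567 scalar multiplications.

8567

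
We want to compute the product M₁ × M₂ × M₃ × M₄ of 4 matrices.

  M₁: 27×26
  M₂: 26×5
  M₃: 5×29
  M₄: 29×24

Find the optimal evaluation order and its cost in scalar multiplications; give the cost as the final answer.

Adjacent pairs: M₁M₂ = 27·26·5 = 3510; M₂M₃ = 26·5·29 = 3770; M₃M₄ = 5·29·24 = 3480.
Length 3: M₁..M₃: k=1: 0+3770+27·26·29=24128; k=2: 3510+0+27·5·29=7425 → min 7425 | M₂..M₄: k=2: 0+3480+26·5·24=6600; k=3: 3770+0+26·29·24=21866 → min 6600.
Length 4: M₁..M₄: k=1: 0+6600+27·26·24=23448; k=2: 3510+3480+27·5·24=10230; k=3: 7425+0+27·29·24=26217 → min 10230.
Optimal parenthesization: ((M₁ × M₂) × (M₃ × M₄)) with cost 10230.

10230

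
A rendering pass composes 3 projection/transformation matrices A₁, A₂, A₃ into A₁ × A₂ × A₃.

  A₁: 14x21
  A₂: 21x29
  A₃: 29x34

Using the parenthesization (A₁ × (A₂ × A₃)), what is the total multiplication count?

30702

(A₂ × A₃): 21×29 by 29×34 → 21×34, cost 21·29·34 = 20706
(A₁ × (A₂ × A₃)): 14×21 by 21×34 → 14×34, cost 14·21·34 = 9996; cumulative 30702
Total: 30702 scalar multiplications.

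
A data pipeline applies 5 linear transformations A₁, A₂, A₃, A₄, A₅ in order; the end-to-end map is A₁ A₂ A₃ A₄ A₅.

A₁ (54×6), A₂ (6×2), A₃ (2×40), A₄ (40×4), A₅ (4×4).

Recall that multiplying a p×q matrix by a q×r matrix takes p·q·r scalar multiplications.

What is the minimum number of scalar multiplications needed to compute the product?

Adjacent pairs: A₁A₂ = 54·6·2 = 648; A₂A₃ = 6·2·40 = 480; A₃A₄ = 2·40·4 = 320; A₄A₅ = 40·4·4 = 640.
Length 3: A₁..A₃: k=1: 0+480+54·6·40=13440; k=2: 648+0+54·2·40=4968 → min 4968 | A₂..A₄: k=2: 0+320+6·2·4=368; k=3: 480+0+6·40·4=1440 → min 368 | A₃..A₅: k=3: 0+640+2·40·4=960; k=4: 320+0+2·4·4=352 → min 352.
Length 4: A₁..A₄: k=1: 0+368+54·6·4=1664; k=2: 648+320+54·2·4=1400; k=3: 4968+0+54·40·4=13608 → min 1400 | A₂..A₅: k=2: 0+352+6·2·4=400; k=3: 480+640+6·40·4=2080; k=4: 368+0+6·4·4=464 → min 400.
Length 5: A₁..A₅: k=1: 0+400+54·6·4=1696; k=2: 648+352+54·2·4=1432; k=3: 4968+640+54·40·4=14248; k=4: 1400+0+54·4·4=2264 → min 1432.
Optimal order: ((A₁ A₂) ((A₃ A₄) A₅)) with cost 1432.

1432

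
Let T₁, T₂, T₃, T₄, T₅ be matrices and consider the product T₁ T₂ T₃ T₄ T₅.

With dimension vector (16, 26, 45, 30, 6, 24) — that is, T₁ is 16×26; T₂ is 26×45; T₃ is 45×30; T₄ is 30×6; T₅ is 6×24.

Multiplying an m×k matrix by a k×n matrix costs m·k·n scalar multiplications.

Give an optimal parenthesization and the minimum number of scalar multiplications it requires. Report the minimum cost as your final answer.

19920

Adjacent pairs: T₁T₂ = 16·26·45 = 18720; T₂T₃ = 26·45·30 = 35100; T₃T₄ = 45·30·6 = 8100; T₄T₅ = 30·6·24 = 4320.
Length 3: T₁..T₃: k=1: 0+35100+16·26·30=47580; k=2: 18720+0+16·45·30=40320 → min 40320 | T₂..T₄: k=2: 0+8100+26·45·6=15120; k=3: 35100+0+26·30·6=39780 → min 15120 | T₃..T₅: k=3: 0+4320+45·30·24=36720; k=4: 8100+0+45·6·24=14580 → min 14580.
Length 4: T₁..T₄: k=1: 0+15120+16·26·6=17616; k=2: 18720+8100+16·45·6=31140; k=3: 40320+0+16·30·6=43200 → min 17616 | T₂..T₅: k=2: 0+14580+26·45·24=42660; k=3: 35100+4320+26·30·24=58140; k=4: 15120+0+26·6·24=18864 → min 18864.
Length 5: T₁..T₅: k=1: 0+18864+16·26·24=28848; k=2: 18720+14580+16·45·24=50580; k=3: 40320+4320+16·30·24=56160; k=4: 17616+0+16·6·24=19920 → min 19920.
Optimal parenthesization: ((T₁ (T₂ (T₃ T₄))) T₅) with cost 19920.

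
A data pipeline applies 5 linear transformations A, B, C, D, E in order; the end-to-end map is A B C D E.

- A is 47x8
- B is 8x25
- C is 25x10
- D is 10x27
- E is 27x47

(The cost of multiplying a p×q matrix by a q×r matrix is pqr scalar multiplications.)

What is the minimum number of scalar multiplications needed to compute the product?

Adjacent pairs: AB = 47·8·25 = 9400; BC = 8·25·10 = 2000; CD = 25·10·27 = 6750; DE = 10·27·47 = 12690.
Length 3: A..C: k=1: 0+2000+47·8·10=5760; k=2: 9400+0+47·25·10=21150 → min 5760 | B..D: k=2: 0+6750+8·25·27=12150; k=3: 2000+0+8·10·27=4160 → min 4160 | C..E: k=3: 0+12690+25·10·47=24440; k=4: 6750+0+25·27·47=38475 → min 24440.
Length 4: A..D: k=1: 0+4160+47·8·27=14312; k=2: 9400+6750+47·25·27=47875; k=3: 5760+0+47·10·27=18450 → min 14312 | B..E: k=2: 0+24440+8·25·47=33840; k=3: 2000+12690+8·10·47=18450; k=4: 4160+0+8·27·47=14312 → min 14312.
Length 5: A..E: k=1: 0+14312+47·8·47=31984; k=2: 9400+24440+47·25·47=89065; k=3: 5760+12690+47·10·47=40540; k=4: 14312+0+47·27·47=73955 → min 31984.
Optimal order: (A (((B C) D) E)) with cost 31984.

31984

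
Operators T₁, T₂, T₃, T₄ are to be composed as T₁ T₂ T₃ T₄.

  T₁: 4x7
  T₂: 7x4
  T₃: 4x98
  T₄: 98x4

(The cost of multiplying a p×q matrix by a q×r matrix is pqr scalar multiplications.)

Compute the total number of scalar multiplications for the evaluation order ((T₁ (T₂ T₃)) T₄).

(T₂ T₃): 7×4 by 4×98 → 7×98, cost 7·4·98 = 2744
(T₁ (T₂ T₃)): 4×7 by 7×98 → 4×98, cost 4·7·98 = 2744; cumulative 5488
((T₁ (T₂ T₃)) T₄): 4×98 by 98×4 → 4×4, cost 4·98·4 = 1568; cumulative 7056
Total: 7056 scalar multiplications.

7056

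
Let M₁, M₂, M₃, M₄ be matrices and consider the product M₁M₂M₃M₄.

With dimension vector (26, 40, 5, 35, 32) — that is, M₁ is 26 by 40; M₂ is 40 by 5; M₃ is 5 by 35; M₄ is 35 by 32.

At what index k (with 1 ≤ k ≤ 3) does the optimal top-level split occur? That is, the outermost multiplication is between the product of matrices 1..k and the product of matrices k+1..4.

2

Adjacent pairs: M₁M₂ = 26·40·5 = 5200; M₂M₃ = 40·5·35 = 7000; M₃M₄ = 5·35·32 = 5600.
Length 3: M₁..M₃: k=1: 0+7000+26·40·35=43400; k=2: 5200+0+26·5·35=9750 → min 9750 | M₂..M₄: k=2: 0+5600+40·5·32=12000; k=3: 7000+0+40·35·32=51800 → min 12000.
Top-level splits: k=1: (M₁..M₁)·(M₂..M₄) → 0+12000+26·40·32 = 45280; k=2: (M₁..M₂)·(M₃..M₄) → 5200+5600+26·5·32 = 14960; k=3: (M₁..M₃)·(M₄..M₄) → 9750+0+26·35·32 = 38870.
Best split is after M₂, i.e. k = 2.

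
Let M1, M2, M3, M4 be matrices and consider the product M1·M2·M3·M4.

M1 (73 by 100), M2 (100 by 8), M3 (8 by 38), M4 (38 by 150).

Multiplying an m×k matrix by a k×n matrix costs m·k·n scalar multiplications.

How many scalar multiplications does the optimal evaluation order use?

191600

Adjacent pairs: M1M2 = 73·100·8 = 58400; M2M3 = 100·8·38 = 30400; M3M4 = 8·38·150 = 45600.
Length 3: M1..M3: k=1: 0+30400+73·100·38=307800; k=2: 58400+0+73·8·38=80592 → min 80592 | M2..M4: k=2: 0+45600+100·8·150=165600; k=3: 30400+0+100·38·150=600400 → min 165600.
Length 4: M1..M4: k=1: 0+165600+73·100·150=1260600; k=2: 58400+45600+73·8·150=191600; k=3: 80592+0+73·38·150=496692 → min 191600.
Optimal order: ((M1·M2)·(M3·M4)) with cost 191600.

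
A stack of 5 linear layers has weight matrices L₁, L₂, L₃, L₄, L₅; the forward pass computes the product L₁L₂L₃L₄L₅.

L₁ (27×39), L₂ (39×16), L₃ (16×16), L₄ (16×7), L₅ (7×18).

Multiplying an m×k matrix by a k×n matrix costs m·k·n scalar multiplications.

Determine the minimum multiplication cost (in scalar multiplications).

16933

Adjacent pairs: L₁L₂ = 27·39·16 = 16848; L₂L₃ = 39·16·16 = 9984; L₃L₄ = 16·16·7 = 1792; L₄L₅ = 16·7·18 = 2016.
Length 3: L₁..L₃: k=1: 0+9984+27·39·16=26832; k=2: 16848+0+27·16·16=23760 → min 23760 | L₂..L₄: k=2: 0+1792+39·16·7=6160; k=3: 9984+0+39·16·7=14352 → min 6160 | L₃..L₅: k=3: 0+2016+16·16·18=6624; k=4: 1792+0+16·7·18=3808 → min 3808.
Length 4: L₁..L₄: k=1: 0+6160+27·39·7=13531; k=2: 16848+1792+27·16·7=21664; k=3: 23760+0+27·16·7=26784 → min 13531 | L₂..L₅: k=2: 0+3808+39·16·18=15040; k=3: 9984+2016+39·16·18=23232; k=4: 6160+0+39·7·18=11074 → min 11074.
Length 5: L₁..L₅: k=1: 0+11074+27·39·18=30028; k=2: 16848+3808+27·16·18=28432; k=3: 23760+2016+27·16·18=33552; k=4: 13531+0+27·7·18=16933 → min 16933.
Optimal order: ((L₁(L₂(L₃L₄)))L₅) with cost 16933.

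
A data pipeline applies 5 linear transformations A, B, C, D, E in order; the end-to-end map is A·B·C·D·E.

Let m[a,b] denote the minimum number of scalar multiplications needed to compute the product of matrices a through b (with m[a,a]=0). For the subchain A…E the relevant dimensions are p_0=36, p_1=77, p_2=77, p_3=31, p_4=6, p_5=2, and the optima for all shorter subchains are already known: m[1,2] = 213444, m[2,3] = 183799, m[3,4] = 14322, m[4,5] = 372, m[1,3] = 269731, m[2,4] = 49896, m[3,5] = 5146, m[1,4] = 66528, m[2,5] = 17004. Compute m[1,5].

m[1,5] = min over k∈[1,4] of m[1,k]+m[k+1,5]+p_{0}·p_k·p_{5}.
k=1: 0 + 17004 + 36·77·2 = 22548; k=2: 213444 + 5146 + 36·77·2 = 224134; k=3: 269731 + 372 + 36·31·2 = 272335; k=4: 66528 + 0 + 36·6·2 = 66960.
Minimum: 22548 at k=1.

22548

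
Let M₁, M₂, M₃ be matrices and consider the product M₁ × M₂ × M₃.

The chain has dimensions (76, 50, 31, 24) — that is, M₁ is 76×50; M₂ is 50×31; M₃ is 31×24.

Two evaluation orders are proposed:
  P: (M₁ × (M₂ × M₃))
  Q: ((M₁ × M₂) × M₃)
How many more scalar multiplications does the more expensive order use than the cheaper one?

45944

Order P = (M₁ × (M₂ × M₃)): (M₂ × M₃): 50×31 by 31×24 → 50×24, cost 50·31·24 = 37200; (M₁ × (M₂ × M₃)): 76×50 by 50×24 → 76×24, cost 76·50·24 = 91200; cumulative 128400. Total 128400.
Order Q = ((M₁ × M₂) × M₃): (M₁ × M₂): 76×50 by 50×31 → 76×31, cost 76·50·31 = 117800; ((M₁ × M₂) × M₃): 76×31 by 31×24 → 76×24, cost 76·31·24 = 56544; cumulative 174344. Total 174344.
Difference: |128400 − 174344| = 45944.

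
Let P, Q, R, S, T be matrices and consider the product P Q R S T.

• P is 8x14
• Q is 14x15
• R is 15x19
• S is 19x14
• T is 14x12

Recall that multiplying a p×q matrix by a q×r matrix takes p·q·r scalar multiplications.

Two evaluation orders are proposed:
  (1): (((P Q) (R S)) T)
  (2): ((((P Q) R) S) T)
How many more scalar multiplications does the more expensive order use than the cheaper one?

1262

Order (1) = (((P Q) (R S)) T): (P Q): 8×14 by 14×15 → 8×15, cost 8·14·15 = 1680; (R S): 15×19 by 19×14 → 15×14, cost 15·19·14 = 3990; ((P Q) (R S)): 8×15 by 15×14 → 8×14, cost 8·15·14 = 1680; cumulative 7350; (((P Q) (R S)) T): 8×14 by 14×12 → 8×12, cost 8·14·12 = 1344; cumulative 8694. Total 8694.
Order (2) = ((((P Q) R) S) T): (P Q): 8×14 by 14×15 → 8×15, cost 8·14·15 = 1680; ((P Q) R): 8×15 by 15×19 → 8×19, cost 8·15·19 = 2280; cumulative 3960; (((P Q) R) S): 8×19 by 19×14 → 8×14, cost 8·19·14 = 2128; cumulative 6088; ((((P Q) R) S) T): 8×14 by 14×12 → 8×12, cost 8·14·12 = 1344; cumulative 7432. Total 7432.
Difference: |8694 − 7432| = 1262.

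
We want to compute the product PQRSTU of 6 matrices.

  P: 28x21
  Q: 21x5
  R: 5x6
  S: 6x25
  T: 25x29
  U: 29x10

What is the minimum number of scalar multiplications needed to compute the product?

10165

Adjacent pairs: PQ = 28·21·5 = 2940; QR = 21·5·6 = 630; RS = 5·6·25 = 750; ST = 6·25·29 = 4350; TU = 25·29·10 = 7250.
Length 3: P..R: k=1: 0+630+28·21·6=4158; k=2: 2940+0+28·5·6=3780 → min 3780 | Q..S: k=2: 0+750+21·5·25=3375; k=3: 630+0+21·6·25=3780 → min 3375 | R..T: k=3: 0+4350+5·6·29=5220; k=4: 750+0+5·25·29=4375 → min 4375 | S..U: k=4: 0+7250+6·25·10=8750; k=5: 4350+0+6·29·10=6090 → min 6090.
Length 4: P..S: k=1: 0+3375+28·21·25=18075; k=2: 2940+750+28·5·25=7190; k=3: 3780+0+28·6·25=7980 → min 7190 | Q..T: k=2: 0+4375+21·5·29=7420; k=3: 630+4350+21·6·29=8634; k=4: 3375+0+21·25·29=18600 → min 7420 | R..U: k=3: 0+6090+5·6·10=6390; k=4: 750+7250+5·25·10=9250; k=5: 4375+0+5·29·10=5825 → min 5825.
Length 5: P..T: k=1: 0+7420+28·21·29=24472; k=2: 2940+4375+28·5·29=11375; k=3: 3780+4350+28·6·29=13002; k=4: 7190+0+28·25·29=27490 → min 11375 | Q..U: k=2: 0+5825+21·5·10=6875; k=3: 630+6090+21·6·10=7980; k=4: 3375+7250+21·25·10=15875; k=5: 7420+0+21·29·10=13510 → min 6875.
Length 6: P..U: k=1: 0+6875+28·21·10=12755; k=2: 2940+5825+28·5·10=10165; k=3: 3780+6090+28·6·10=11550; k=4: 7190+7250+28·25·10=21440; k=5: 11375+0+28·29·10=19495 → min 10165.
Optimal order: ((PQ)(((RS)T)U)) with cost 10165.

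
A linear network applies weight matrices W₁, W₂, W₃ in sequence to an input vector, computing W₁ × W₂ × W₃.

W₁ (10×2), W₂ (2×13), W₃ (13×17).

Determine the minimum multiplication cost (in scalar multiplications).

Order (W₁ × (W₂ × W₃)): (W₂ × W₃): 2×13 by 13×17 → 2×17, cost 2·13·17 = 442; (W₁ × (W₂ × W₃)): 10×2 by 2×17 → 10×17, cost 10·2·17 = 340; cumulative 782. Total 782.
Order ((W₁ × W₂) × W₃): (W₁ × W₂): 10×2 by 2×13 → 10×13, cost 10·2·13 = 260; ((W₁ × W₂) × W₃): 10×13 by 13×17 → 10×17, cost 10·13·17 = 2210; cumulative 2470. Total 2470.
Minimum: 782.

782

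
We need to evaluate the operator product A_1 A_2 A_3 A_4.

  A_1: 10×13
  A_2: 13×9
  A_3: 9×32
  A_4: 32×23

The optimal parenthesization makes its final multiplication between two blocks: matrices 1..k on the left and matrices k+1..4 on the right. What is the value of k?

2

Adjacent pairs: A_1A_2 = 10·13·9 = 1170; A_2A_3 = 13·9·32 = 3744; A_3A_4 = 9·32·23 = 6624.
Length 3: A_1..A_3: k=1: 0+3744+10·13·32=7904; k=2: 1170+0+10·9·32=4050 → min 4050 | A_2..A_4: k=2: 0+6624+13·9·23=9315; k=3: 3744+0+13·32·23=13312 → min 9315.
Top-level splits: k=1: (A_1..A_1)·(A_2..A_4) → 0+9315+10·13·23 = 12305; k=2: (A_1..A_2)·(A_3..A_4) → 1170+6624+10·9·23 = 9864; k=3: (A_1..A_3)·(A_4..A_4) → 4050+0+10·32·23 = 11410.
Best split is after A_2, i.e. k = 2.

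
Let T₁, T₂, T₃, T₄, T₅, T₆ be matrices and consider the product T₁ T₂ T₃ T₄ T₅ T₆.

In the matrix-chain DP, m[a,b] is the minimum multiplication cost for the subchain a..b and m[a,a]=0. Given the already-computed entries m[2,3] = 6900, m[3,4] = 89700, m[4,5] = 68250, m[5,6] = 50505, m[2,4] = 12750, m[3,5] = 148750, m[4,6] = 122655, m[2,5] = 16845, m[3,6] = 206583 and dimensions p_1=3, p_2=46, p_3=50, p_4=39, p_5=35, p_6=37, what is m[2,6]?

m[2,6] = min over k∈[2,5] of m[2,k]+m[k+1,6]+p_{1}·p_k·p_{6}.
k=2: 0 + 206583 + 3·46·37 = 211689; k=3: 6900 + 122655 + 3·50·37 = 135105; k=4: 12750 + 50505 + 3·39·37 = 67584; k=5: 16845 + 0 + 3·35·37 = 20730.
Minimum: 20730 at k=5.

20730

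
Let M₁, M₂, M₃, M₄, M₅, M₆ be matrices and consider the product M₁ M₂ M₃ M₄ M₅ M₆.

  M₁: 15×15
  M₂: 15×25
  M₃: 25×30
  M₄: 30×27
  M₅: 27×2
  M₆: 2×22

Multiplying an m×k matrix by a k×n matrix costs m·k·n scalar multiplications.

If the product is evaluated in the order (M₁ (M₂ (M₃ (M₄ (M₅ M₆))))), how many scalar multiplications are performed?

48708

(M₅ M₆): 27×2 by 2×22 → 27×22, cost 27·2·22 = 1188
(M₄ (M₅ M₆)): 30×27 by 27×22 → 30×22, cost 30·27·22 = 17820; cumulative 19008
(M₃ (M₄ (M₅ M₆))): 25×30 by 30×22 → 25×22, cost 25·30·22 = 16500; cumulative 35508
(M₂ (M₃ (M₄ (M₅ M₆)))): 15×25 by 25×22 → 15×22, cost 15·25·22 = 8250; cumulative 43758
(M₁ (M₂ (M₃ (M₄ (M₅ M₆))))): 15×15 by 15×22 → 15×22, cost 15·15·22 = 4950; cumulative 48708
Total: 48708 scalar multiplications.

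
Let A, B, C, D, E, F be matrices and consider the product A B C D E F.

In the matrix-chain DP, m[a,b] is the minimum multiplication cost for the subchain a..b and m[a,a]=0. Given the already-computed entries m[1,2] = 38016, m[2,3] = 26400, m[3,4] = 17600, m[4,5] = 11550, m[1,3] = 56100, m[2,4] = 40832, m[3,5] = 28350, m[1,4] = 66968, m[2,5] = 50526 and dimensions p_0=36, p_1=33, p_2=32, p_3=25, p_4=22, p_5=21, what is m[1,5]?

m[1,5] = min over k∈[1,4] of m[1,k]+m[k+1,5]+p_{0}·p_k·p_{5}.
k=1: 0 + 50526 + 36·33·21 = 75474; k=2: 38016 + 28350 + 36·32·21 = 90558; k=3: 56100 + 11550 + 36·25·21 = 86550; k=4: 66968 + 0 + 36·22·21 = 83600.
Minimum: 75474 at k=1.

75474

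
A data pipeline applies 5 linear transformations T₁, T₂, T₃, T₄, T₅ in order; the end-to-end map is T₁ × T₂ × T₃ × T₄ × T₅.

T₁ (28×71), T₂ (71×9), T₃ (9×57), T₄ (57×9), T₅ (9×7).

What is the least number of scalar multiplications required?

23573

Adjacent pairs: T₁T₂ = 28·71·9 = 17892; T₂T₃ = 71·9·57 = 36423; T₃T₄ = 9·57·9 = 4617; T₄T₅ = 57·9·7 = 3591.
Length 3: T₁..T₃: k=1: 0+36423+28·71·57=149739; k=2: 17892+0+28·9·57=32256 → min 32256 | T₂..T₄: k=2: 0+4617+71·9·9=10368; k=3: 36423+0+71·57·9=72846 → min 10368 | T₃..T₅: k=3: 0+3591+9·57·7=7182; k=4: 4617+0+9·9·7=5184 → min 5184.
Length 4: T₁..T₄: k=1: 0+10368+28·71·9=28260; k=2: 17892+4617+28·9·9=24777; k=3: 32256+0+28·57·9=46620 → min 24777 | T₂..T₅: k=2: 0+5184+71·9·7=9657; k=3: 36423+3591+71·57·7=68343; k=4: 10368+0+71·9·7=14841 → min 9657.
Length 5: T₁..T₅: k=1: 0+9657+28·71·7=23573; k=2: 17892+5184+28·9·7=24840; k=3: 32256+3591+28·57·7=47019; k=4: 24777+0+28·9·7=26541 → min 23573.
Optimal order: (T₁ × (T₂ × ((T₃ × T₄) × T₅))) with cost 23573.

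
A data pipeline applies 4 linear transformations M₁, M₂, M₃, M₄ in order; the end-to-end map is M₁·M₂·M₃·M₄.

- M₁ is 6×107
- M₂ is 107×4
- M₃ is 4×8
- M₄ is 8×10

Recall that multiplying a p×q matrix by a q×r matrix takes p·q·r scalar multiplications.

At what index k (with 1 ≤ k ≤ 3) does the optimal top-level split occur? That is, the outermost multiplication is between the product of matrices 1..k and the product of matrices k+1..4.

Adjacent pairs: M₁M₂ = 6·107·4 = 2568; M₂M₃ = 107·4·8 = 3424; M₃M₄ = 4·8·10 = 320.
Length 3: M₁..M₃: k=1: 0+3424+6·107·8=8560; k=2: 2568+0+6·4·8=2760 → min 2760 | M₂..M₄: k=2: 0+320+107·4·10=4600; k=3: 3424+0+107·8·10=11984 → min 4600.
Top-level splits: k=1: (M₁..M₁)·(M₂..M₄) → 0+4600+6·107·10 = 11020; k=2: (M₁..M₂)·(M₃..M₄) → 2568+320+6·4·10 = 3128; k=3: (M₁..M₃)·(M₄..M₄) → 2760+0+6·8·10 = 3240.
Best split is after M₂, i.e. k = 2.

2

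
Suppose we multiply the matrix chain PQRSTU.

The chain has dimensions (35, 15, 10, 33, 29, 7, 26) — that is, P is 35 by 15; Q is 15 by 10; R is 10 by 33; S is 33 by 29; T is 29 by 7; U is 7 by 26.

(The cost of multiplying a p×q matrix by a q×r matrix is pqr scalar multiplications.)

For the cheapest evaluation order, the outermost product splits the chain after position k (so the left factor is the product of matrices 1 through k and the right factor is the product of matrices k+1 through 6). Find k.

5

Adjacent pairs: PQ = 35·15·10 = 5250; QR = 15·10·33 = 4950; RS = 10·33·29 = 9570; ST = 33·29·7 = 6699; TU = 29·7·26 = 5278.
Length 3: P..R: k=1: 0+4950+35·15·33=22275; k=2: 5250+0+35·10·33=16800 → min 16800 | Q..S: k=2: 0+9570+15·10·29=13920; k=3: 4950+0+15·33·29=19305 → min 13920 | R..T: k=3: 0+6699+10·33·7=9009; k=4: 9570+0+10·29·7=11600 → min 9009 | S..U: k=4: 0+5278+33·29·26=30160; k=5: 6699+0+33·7·26=12705 → min 12705.
Length 4: P..S: k=1: 0+13920+35·15·29=29145; k=2: 5250+9570+35·10·29=24970; k=3: 16800+0+35·33·29=50295 → min 24970 | Q..T: k=2: 0+9009+15·10·7=10059; k=3: 4950+6699+15·33·7=15114; k=4: 13920+0+15·29·7=16965 → min 10059 | R..U: k=3: 0+12705+10·33·26=21285; k=4: 9570+5278+10·29·26=22388; k=5: 9009+0+10·7·26=10829 → min 10829.
Length 5: P..T: k=1: 0+10059+35·15·7=13734; k=2: 5250+9009+35·10·7=16709; k=3: 16800+6699+35·33·7=31584; k=4: 24970+0+35·29·7=32075 → min 13734 | Q..U: k=2: 0+10829+15·10·26=14729; k=3: 4950+12705+15·33·26=30525; k=4: 13920+5278+15·29·26=30508; k=5: 10059+0+15·7·26=12789 → min 12789.
Top-level splits: k=1: (P..P)·(Q..U) → 0+12789+35·15·26 = 26439; k=2: (P..Q)·(R..U) → 5250+10829+35·10·26 = 25179; k=3: (P..R)·(S..U) → 16800+12705+35·33·26 = 59535; k=4: (P..S)·(T..U) → 24970+5278+35·29·26 = 56638; k=5: (P..T)·(U..U) → 13734+0+35·7·26 = 20104.
Best split is after T, i.e. k = 5.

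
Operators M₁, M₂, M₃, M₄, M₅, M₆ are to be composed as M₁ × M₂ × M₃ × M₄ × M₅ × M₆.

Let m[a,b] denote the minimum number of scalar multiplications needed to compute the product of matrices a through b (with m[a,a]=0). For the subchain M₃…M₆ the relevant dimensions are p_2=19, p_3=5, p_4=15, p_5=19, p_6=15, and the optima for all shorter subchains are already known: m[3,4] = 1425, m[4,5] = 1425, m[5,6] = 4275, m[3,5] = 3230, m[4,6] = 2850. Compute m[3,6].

m[3,6] = min over k∈[3,5] of m[3,k]+m[k+1,6]+p_{2}·p_k·p_{6}.
k=3: 0 + 2850 + 19·5·15 = 4275; k=4: 1425 + 4275 + 19·15·15 = 9975; k=5: 3230 + 0 + 19·19·15 = 8645.
Minimum: 4275 at k=3.

4275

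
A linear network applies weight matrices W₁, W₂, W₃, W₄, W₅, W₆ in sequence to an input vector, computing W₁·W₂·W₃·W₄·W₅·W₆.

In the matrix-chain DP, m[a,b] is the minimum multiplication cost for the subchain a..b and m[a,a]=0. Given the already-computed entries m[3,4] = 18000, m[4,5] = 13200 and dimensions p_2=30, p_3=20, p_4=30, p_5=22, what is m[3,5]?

m[3,5] = min over k∈[3,4] of m[3,k]+m[k+1,5]+p_{2}·p_k·p_{5}.
k=3: 0 + 13200 + 30·20·22 = 26400; k=4: 18000 + 0 + 30·30·22 = 37800.
Minimum: 26400 at k=3.

26400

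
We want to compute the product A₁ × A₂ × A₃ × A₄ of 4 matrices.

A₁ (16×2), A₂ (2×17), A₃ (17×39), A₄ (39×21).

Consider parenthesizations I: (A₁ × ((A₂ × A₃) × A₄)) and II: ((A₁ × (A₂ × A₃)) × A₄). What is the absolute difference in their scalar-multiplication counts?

12042

Order I = (A₁ × ((A₂ × A₃) × A₄)): (A₂ × A₃): 2×17 by 17×39 → 2×39, cost 2·17·39 = 1326; ((A₂ × A₃) × A₄): 2×39 by 39×21 → 2×21, cost 2·39·21 = 1638; cumulative 2964; (A₁ × ((A₂ × A₃) × A₄)): 16×2 by 2×21 → 16×21, cost 16·2·21 = 672; cumulative 3636. Total 3636.
Order II = ((A₁ × (A₂ × A₃)) × A₄): (A₂ × A₃): 2×17 by 17×39 → 2×39, cost 2·17·39 = 1326; (A₁ × (A₂ × A₃)): 16×2 by 2×39 → 16×39, cost 16·2·39 = 1248; cumulative 2574; ((A₁ × (A₂ × A₃)) × A₄): 16×39 by 39×21 → 16×21, cost 16·39·21 = 13104; cumulative 15678. Total 15678.
Difference: |3636 − 15678| = 12042.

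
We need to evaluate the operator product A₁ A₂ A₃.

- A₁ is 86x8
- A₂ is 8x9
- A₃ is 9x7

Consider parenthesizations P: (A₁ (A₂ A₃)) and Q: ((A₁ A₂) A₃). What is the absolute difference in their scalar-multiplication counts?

6290

Order P = (A₁ (A₂ A₃)): (A₂ A₃): 8×9 by 9×7 → 8×7, cost 8·9·7 = 504; (A₁ (A₂ A₃)): 86×8 by 8×7 → 86×7, cost 86·8·7 = 4816; cumulative 5320. Total 5320.
Order Q = ((A₁ A₂) A₃): (A₁ A₂): 86×8 by 8×9 → 86×9, cost 86·8·9 = 6192; ((A₁ A₂) A₃): 86×9 by 9×7 → 86×7, cost 86·9·7 = 5418; cumulative 11610. Total 11610.
Difference: |5320 − 11610| = 6290.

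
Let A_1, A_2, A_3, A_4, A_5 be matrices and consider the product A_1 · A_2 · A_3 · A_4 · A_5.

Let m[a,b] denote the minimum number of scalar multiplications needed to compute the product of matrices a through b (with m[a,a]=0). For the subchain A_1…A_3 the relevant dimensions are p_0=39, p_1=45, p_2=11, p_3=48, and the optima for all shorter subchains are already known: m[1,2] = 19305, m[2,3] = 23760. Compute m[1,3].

39897

m[1,3] = min over k∈[1,2] of m[1,k]+m[k+1,3]+p_{0}·p_k·p_{3}.
k=1: 0 + 23760 + 39·45·48 = 108000; k=2: 19305 + 0 + 39·11·48 = 39897.
Minimum: 39897 at k=2.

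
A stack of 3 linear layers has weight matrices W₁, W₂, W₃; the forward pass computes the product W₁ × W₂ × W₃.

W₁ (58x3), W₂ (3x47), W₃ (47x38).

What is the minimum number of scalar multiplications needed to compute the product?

Order (W₁ × (W₂ × W₃)): (W₂ × W₃): 3×47 by 47×38 → 3×38, cost 3·47·38 = 5358; (W₁ × (W₂ × W₃)): 58×3 by 3×38 → 58×38, cost 58·3·38 = 6612; cumulative 11970. Total 11970.
Order ((W₁ × W₂) × W₃): (W₁ × W₂): 58×3 by 3×47 → 58×47, cost 58·3·47 = 8178; ((W₁ × W₂) × W₃): 58×47 by 47×38 → 58×38, cost 58·47·38 = 103588; cumulative 111766. Total 111766.
Minimum: 11970.

11970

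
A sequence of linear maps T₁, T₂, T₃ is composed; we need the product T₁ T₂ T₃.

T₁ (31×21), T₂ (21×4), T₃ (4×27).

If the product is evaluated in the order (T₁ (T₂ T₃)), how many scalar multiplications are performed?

(T₂ T₃): 21×4 by 4×27 → 21×27, cost 21·4·27 = 2268
(T₁ (T₂ T₃)): 31×21 by 21×27 → 31×27, cost 31·21·27 = 17577; cumulative 19845
Total: 19845 scalar multiplications.

19845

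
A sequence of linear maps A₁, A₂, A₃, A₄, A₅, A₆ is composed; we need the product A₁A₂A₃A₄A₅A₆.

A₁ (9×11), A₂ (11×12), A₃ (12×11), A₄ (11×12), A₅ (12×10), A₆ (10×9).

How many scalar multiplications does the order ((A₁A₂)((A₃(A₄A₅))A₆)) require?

5880

(A₁A₂): 9×11 by 11×12 → 9×12, cost 9·11·12 = 1188
(A₄A₅): 11×12 by 12×10 → 11×10, cost 11·12·10 = 1320
(A₃(A₄A₅)): 12×11 by 11×10 → 12×10, cost 12·11·10 = 1320; cumulative 2640
((A₃(A₄A₅))A₆): 12×10 by 10×9 → 12×9, cost 12·10·9 = 1080; cumulative 3720
((A₁A₂)((A₃(A₄A₅))A₆)): 9×12 by 12×9 → 9×9, cost 9·12·9 = 972; cumulative 5880
Total: 5880 scalar multiplications.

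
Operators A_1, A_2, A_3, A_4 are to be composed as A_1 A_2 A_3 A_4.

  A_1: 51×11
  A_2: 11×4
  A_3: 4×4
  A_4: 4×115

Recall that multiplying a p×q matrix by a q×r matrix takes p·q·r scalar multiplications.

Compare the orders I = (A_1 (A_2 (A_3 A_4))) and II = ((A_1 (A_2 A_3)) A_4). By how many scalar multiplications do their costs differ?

45535

Order I = (A_1 (A_2 (A_3 A_4))): (A_3 A_4): 4×4 by 4×115 → 4×115, cost 4·4·115 = 1840; (A_2 (A_3 A_4)): 11×4 by 4×115 → 11×115, cost 11·4·115 = 5060; cumulative 6900; (A_1 (A_2 (A_3 A_4))): 51×11 by 11×115 → 51×115, cost 51·11·115 = 64515; cumulative 71415. Total 71415.
Order II = ((A_1 (A_2 A_3)) A_4): (A_2 A_3): 11×4 by 4×4 → 11×4, cost 11·4·4 = 176; (A_1 (A_2 A_3)): 51×11 by 11×4 → 51×4, cost 51·11·4 = 2244; cumulative 2420; ((A_1 (A_2 A_3)) A_4): 51×4 by 4×115 → 51×115, cost 51·4·115 = 23460; cumulative 25880. Total 25880.
Difference: |71415 − 25880| = 45535.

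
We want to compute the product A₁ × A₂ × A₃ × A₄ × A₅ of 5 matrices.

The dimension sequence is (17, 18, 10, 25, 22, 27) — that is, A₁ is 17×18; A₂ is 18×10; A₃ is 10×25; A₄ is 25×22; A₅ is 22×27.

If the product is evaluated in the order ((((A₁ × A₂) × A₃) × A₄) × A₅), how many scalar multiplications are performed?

(A₁ × A₂): 17×18 by 18×10 → 17×10, cost 17·18·10 = 3060
((A₁ × A₂) × A₃): 17×10 by 10×25 → 17×25, cost 17·10·25 = 4250; cumulative 7310
(((A₁ × A₂) × A₃) × A₄): 17×25 by 25×22 → 17×22, cost 17·25·22 = 9350; cumulative 16660
((((A₁ × A₂) × A₃) × A₄) × A₅): 17×22 by 22×27 → 17×27, cost 17·22·27 = 10098; cumulative 26758
Total: 26758 scalar multiplications.

26758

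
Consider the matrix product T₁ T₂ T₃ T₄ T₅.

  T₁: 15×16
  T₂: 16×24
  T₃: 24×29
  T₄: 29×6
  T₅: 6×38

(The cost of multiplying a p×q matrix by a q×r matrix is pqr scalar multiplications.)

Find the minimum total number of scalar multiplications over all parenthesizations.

11340

Adjacent pairs: T₁T₂ = 15·16·24 = 5760; T₂T₃ = 16·24·29 = 11136; T₃T₄ = 24·29·6 = 4176; T₄T₅ = 29·6·38 = 6612.
Length 3: T₁..T₃: k=1: 0+11136+15·16·29=18096; k=2: 5760+0+15·24·29=16200 → min 16200 | T₂..T₄: k=2: 0+4176+16·24·6=6480; k=3: 11136+0+16·29·6=13920 → min 6480 | T₃..T₅: k=3: 0+6612+24·29·38=33060; k=4: 4176+0+24·6·38=9648 → min 9648.
Length 4: T₁..T₄: k=1: 0+6480+15·16·6=7920; k=2: 5760+4176+15·24·6=12096; k=3: 16200+0+15·29·6=18810 → min 7920 | T₂..T₅: k=2: 0+9648+16·24·38=24240; k=3: 11136+6612+16·29·38=35380; k=4: 6480+0+16·6·38=10128 → min 10128.
Length 5: T₁..T₅: k=1: 0+10128+15·16·38=19248; k=2: 5760+9648+15·24·38=29088; k=3: 16200+6612+15·29·38=39342; k=4: 7920+0+15·6·38=11340 → min 11340.
Optimal order: ((T₁ (T₂ (T₃ T₄))) T₅) with cost 11340.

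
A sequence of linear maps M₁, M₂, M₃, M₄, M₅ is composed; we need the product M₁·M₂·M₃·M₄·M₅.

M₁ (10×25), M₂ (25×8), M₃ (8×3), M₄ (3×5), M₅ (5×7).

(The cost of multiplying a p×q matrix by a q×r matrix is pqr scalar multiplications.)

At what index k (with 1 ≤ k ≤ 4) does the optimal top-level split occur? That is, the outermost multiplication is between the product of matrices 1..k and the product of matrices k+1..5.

Adjacent pairs: M₁M₂ = 10·25·8 = 2000; M₂M₃ = 25·8·3 = 600; M₃M₄ = 8·3·5 = 120; M₄M₅ = 3·5·7 = 105.
Length 3: M₁..M₃: k=1: 0+600+10·25·3=1350; k=2: 2000+0+10·8·3=2240 → min 1350 | M₂..M₄: k=2: 0+120+25·8·5=1120; k=3: 600+0+25·3·5=975 → min 975 | M₃..M₅: k=3: 0+105+8·3·7=273; k=4: 120+0+8·5·7=400 → min 273.
Length 4: M₁..M₄: k=1: 0+975+10·25·5=2225; k=2: 2000+120+10·8·5=2520; k=3: 1350+0+10·3·5=1500 → min 1500 | M₂..M₅: k=2: 0+273+25·8·7=1673; k=3: 600+105+25·3·7=1230; k=4: 975+0+25·5·7=1850 → min 1230.
Top-level splits: k=1: (M₁..M₁)·(M₂..M₅) → 0+1230+10·25·7 = 2980; k=2: (M₁..M₂)·(M₃..M₅) → 2000+273+10·8·7 = 2833; k=3: (M₁..M₃)·(M₄..M₅) → 1350+105+10·3·7 = 1665; k=4: (M₁..M₄)·(M₅..M₅) → 1500+0+10·5·7 = 1850.
Best split is after M₃, i.e. k = 3.

3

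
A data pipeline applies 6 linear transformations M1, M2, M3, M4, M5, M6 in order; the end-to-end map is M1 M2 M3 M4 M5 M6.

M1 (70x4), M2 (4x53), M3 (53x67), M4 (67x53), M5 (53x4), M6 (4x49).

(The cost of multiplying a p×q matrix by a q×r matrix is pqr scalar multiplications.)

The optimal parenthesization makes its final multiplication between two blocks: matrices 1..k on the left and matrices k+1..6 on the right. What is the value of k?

1

Adjacent pairs: M1M2 = 70·4·53 = 14840; M2M3 = 4·53·67 = 14204; M3M4 = 53·67·53 = 188203; M4M5 = 67·53·4 = 14204; M5M6 = 53·4·49 = 10388.
Length 3: M1..M3: k=1: 0+14204+70·4·67=32964; k=2: 14840+0+70·53·67=263410 → min 32964 | M2..M4: k=2: 0+188203+4·53·53=199439; k=3: 14204+0+4·67·53=28408 → min 28408 | M3..M5: k=3: 0+14204+53·67·4=28408; k=4: 188203+0+53·53·4=199439 → min 28408 | M4..M6: k=4: 0+10388+67·53·49=184387; k=5: 14204+0+67·4·49=27336 → min 27336.
Length 4: M1..M4: k=1: 0+28408+70·4·53=43248; k=2: 14840+188203+70·53·53=399673; k=3: 32964+0+70·67·53=281534 → min 43248 | M2..M5: k=2: 0+28408+4·53·4=29256; k=3: 14204+14204+4·67·4=29480; k=4: 28408+0+4·53·4=29256 → min 29256 | M3..M6: k=3: 0+27336+53·67·49=201335; k=4: 188203+10388+53·53·49=336232; k=5: 28408+0+53·4·49=38796 → min 38796.
Length 5: M1..M5: k=1: 0+29256+70·4·4=30376; k=2: 14840+28408+70·53·4=58088; k=3: 32964+14204+70·67·4=65928; k=4: 43248+0+70·53·4=58088 → min 30376 | M2..M6: k=2: 0+38796+4·53·49=49184; k=3: 14204+27336+4·67·49=54672; k=4: 28408+10388+4·53·49=49184; k=5: 29256+0+4·4·49=30040 → min 30040.
Top-level splits: k=1: (M1..M1)·(M2..M6) → 0+30040+70·4·49 = 43760; k=2: (M1..M2)·(M3..M6) → 14840+38796+70·53·49 = 235426; k=3: (M1..M3)·(M4..M6) → 32964+27336+70·67·49 = 290110; k=4: (M1..M4)·(M5..M6) → 43248+10388+70·53·49 = 235426; k=5: (M1..M5)·(M6..M6) → 30376+0+70·4·49 = 44096.
Best split is after M1, i.e. k = 1.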